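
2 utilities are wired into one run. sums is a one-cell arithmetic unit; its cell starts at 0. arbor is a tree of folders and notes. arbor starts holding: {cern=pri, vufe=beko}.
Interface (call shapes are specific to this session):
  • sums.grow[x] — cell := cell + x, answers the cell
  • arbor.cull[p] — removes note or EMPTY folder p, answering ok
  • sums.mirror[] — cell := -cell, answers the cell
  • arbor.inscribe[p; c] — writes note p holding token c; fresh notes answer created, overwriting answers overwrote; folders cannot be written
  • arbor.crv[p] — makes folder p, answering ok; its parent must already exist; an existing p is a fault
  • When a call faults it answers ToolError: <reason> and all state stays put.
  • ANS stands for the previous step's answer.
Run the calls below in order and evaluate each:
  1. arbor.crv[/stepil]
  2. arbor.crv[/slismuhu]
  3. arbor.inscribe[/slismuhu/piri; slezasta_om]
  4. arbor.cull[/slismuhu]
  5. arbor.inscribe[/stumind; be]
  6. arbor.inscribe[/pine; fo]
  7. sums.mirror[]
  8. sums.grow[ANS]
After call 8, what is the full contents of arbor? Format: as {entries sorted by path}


Answer: {cern=pri, pine=fo, slismuhu/, slismuhu/piri=slezasta_om, stepil/, stumind=be, vufe=beko}

Derivation:
-> arbor.crv(p: /stepil)
<- ok
-> arbor.crv(p: /slismuhu)
<- ok
-> arbor.inscribe(p: /slismuhu/piri, c: slezasta_om)
<- created
-> arbor.cull(p: /slismuhu)
<- ToolError: not empty
-> arbor.inscribe(p: /stumind, c: be)
<- created
-> arbor.inscribe(p: /pine, c: fo)
<- created
-> sums.mirror()
<- 0
-> sums.grow(x: ANS)
<- 0


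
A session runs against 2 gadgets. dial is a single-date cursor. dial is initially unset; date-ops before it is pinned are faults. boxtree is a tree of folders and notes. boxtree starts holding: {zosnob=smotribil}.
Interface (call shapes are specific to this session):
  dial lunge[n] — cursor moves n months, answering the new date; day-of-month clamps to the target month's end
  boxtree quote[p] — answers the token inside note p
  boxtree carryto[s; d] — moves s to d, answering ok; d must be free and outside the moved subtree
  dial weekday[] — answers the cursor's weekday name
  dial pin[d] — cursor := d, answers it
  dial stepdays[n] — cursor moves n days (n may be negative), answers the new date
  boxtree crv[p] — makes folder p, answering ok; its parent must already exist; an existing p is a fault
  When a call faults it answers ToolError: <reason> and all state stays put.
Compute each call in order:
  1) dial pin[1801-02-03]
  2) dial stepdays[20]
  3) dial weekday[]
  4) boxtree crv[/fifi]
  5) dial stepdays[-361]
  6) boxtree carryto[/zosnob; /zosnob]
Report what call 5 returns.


Answer: 1800-02-27

Derivation:
>> dial pin(1801-02-03)
<< 1801-02-03
>> dial stepdays(20)
<< 1801-02-23
>> dial weekday()
<< Monday
>> boxtree crv(/fifi)
<< ok
>> dial stepdays(-361)
<< 1800-02-27
>> boxtree carryto(/zosnob, /zosnob)
<< ToolError: exists


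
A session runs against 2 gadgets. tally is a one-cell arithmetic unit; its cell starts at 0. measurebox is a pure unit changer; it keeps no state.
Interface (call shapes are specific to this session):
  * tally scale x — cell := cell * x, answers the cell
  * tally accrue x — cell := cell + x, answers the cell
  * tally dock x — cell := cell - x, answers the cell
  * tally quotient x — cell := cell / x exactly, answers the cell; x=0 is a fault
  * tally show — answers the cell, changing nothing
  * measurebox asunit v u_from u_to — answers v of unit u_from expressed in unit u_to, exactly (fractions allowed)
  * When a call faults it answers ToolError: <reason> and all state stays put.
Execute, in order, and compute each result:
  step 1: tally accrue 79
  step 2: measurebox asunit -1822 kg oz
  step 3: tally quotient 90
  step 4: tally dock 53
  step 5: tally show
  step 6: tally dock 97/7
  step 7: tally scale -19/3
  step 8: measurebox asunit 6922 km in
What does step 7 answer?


Answer: 789773/1890

Derivation:
>> tally accrue(x=79)
<< 79
>> measurebox asunit(v=-1822, u_from=kg, u_to=oz)
<< -2915200000000/45359237
>> tally quotient(x=90)
<< 79/90
>> tally dock(x=53)
<< -4691/90
>> tally show()
<< -4691/90
>> tally dock(x=97/7)
<< -41567/630
>> tally scale(x=-19/3)
<< 789773/1890
>> measurebox asunit(v=6922, u_from=km, u_to=in)
<< 34610000000/127


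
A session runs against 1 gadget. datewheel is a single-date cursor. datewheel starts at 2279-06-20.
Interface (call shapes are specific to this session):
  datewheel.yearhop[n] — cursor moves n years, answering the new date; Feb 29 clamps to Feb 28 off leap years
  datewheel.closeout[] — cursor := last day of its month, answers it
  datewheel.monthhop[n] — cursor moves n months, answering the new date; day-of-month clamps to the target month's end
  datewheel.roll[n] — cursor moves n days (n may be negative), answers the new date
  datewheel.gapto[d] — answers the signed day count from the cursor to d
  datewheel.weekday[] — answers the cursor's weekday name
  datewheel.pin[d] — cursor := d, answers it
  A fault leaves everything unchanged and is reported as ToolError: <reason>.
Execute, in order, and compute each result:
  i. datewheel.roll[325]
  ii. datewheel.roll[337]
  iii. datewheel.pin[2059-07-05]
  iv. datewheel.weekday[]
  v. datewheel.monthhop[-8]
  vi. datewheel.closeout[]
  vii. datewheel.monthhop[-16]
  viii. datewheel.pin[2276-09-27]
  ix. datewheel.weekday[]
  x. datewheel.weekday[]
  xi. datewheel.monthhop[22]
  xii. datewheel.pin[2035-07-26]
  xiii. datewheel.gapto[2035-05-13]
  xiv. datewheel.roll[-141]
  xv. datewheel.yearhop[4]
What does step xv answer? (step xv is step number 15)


Answer: 2039-03-07

Derivation:
>>> roll n='325'
= 2280-05-10
>>> roll n='337'
= 2281-04-12
>>> pin d='2059-07-05'
= 2059-07-05
>>> weekday
= Saturday
>>> monthhop n='-8'
= 2058-11-05
>>> closeout
= 2058-11-30
>>> monthhop n='-16'
= 2057-07-30
>>> pin d='2276-09-27'
= 2276-09-27
>>> weekday
= Wednesday
>>> weekday
= Wednesday
>>> monthhop n='22'
= 2278-07-27
>>> pin d='2035-07-26'
= 2035-07-26
>>> gapto d='2035-05-13'
= -74
>>> roll n='-141'
= 2035-03-07
>>> yearhop n='4'
= 2039-03-07


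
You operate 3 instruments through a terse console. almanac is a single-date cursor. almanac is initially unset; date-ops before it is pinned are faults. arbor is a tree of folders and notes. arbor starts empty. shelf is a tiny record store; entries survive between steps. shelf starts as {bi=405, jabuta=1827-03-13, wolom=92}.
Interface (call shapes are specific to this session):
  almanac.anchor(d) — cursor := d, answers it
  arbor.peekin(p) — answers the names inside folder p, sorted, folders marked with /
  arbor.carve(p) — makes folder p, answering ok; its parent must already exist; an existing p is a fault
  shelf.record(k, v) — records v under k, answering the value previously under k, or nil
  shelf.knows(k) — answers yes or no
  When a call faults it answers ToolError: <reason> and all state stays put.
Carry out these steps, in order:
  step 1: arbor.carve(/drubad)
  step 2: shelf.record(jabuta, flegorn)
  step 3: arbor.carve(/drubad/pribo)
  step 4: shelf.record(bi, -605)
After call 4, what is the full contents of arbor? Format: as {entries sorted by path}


CALL arbor.carve[p=/drubad]
RET  ok
CALL shelf.record[k=jabuta; v=flegorn]
RET  1827-03-13
CALL arbor.carve[p=/drubad/pribo]
RET  ok
CALL shelf.record[k=bi; v=-605]
RET  405

Answer: {drubad/, drubad/pribo/}


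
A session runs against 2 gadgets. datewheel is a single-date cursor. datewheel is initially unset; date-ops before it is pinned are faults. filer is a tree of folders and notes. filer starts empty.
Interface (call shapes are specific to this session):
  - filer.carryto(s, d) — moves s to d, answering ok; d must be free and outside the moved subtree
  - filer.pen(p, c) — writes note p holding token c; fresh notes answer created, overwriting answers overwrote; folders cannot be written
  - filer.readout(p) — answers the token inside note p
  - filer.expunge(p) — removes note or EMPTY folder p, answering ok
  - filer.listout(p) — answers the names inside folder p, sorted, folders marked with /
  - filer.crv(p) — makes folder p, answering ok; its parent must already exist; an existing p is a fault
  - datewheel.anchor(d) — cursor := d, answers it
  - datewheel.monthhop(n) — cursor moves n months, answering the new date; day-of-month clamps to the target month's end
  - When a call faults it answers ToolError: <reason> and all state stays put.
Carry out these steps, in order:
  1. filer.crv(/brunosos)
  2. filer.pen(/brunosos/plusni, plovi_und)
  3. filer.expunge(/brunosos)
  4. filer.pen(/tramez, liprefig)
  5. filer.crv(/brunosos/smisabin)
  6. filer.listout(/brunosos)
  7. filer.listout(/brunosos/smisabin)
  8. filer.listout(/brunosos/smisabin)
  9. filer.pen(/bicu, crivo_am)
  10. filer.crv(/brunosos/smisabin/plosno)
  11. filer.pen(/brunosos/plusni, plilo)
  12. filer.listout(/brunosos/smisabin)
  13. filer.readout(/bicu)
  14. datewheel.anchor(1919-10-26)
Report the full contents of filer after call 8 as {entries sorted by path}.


Answer: {brunosos/, brunosos/plusni=plovi_und, brunosos/smisabin/, tramez=liprefig}

Derivation:
Do: crv[p→/brunosos]
See: ok
Do: pen[p→/brunosos/plusni; c→plovi_und]
See: created
Do: expunge[p→/brunosos]
See: ToolError: not empty
Do: pen[p→/tramez; c→liprefig]
See: created
Do: crv[p→/brunosos/smisabin]
See: ok
Do: listout[p→/brunosos]
See: [plusni, smisabin/]
Do: listout[p→/brunosos/smisabin]
See: []
Do: listout[p→/brunosos/smisabin]
See: []
Do: pen[p→/bicu; c→crivo_am]
See: created
Do: crv[p→/brunosos/smisabin/plosno]
See: ok
Do: pen[p→/brunosos/plusni; c→plilo]
See: overwrote
Do: listout[p→/brunosos/smisabin]
See: [plosno/]
Do: readout[p→/bicu]
See: crivo_am
Do: anchor[d→1919-10-26]
See: 1919-10-26


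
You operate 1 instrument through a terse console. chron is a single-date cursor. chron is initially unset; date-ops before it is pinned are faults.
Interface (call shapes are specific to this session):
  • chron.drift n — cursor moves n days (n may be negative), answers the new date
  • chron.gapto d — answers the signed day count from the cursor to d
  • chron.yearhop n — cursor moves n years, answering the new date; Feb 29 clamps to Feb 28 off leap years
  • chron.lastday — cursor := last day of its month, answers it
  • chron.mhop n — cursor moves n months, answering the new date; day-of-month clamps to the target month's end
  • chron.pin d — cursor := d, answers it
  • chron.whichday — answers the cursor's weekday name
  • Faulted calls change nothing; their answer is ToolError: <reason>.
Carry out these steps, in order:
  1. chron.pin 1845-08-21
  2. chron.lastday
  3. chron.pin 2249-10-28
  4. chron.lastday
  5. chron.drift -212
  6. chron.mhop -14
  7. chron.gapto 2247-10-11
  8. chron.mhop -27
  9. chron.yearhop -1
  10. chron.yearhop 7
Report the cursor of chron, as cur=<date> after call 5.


Answer: cur=2249-04-02

Derivation:
% chron.pin(1845-08-21) => 1845-08-21
% chron.lastday() => 1845-08-31
% chron.pin(2249-10-28) => 2249-10-28
% chron.lastday() => 2249-10-31
% chron.drift(-212) => 2249-04-02
% chron.mhop(-14) => 2248-02-02
% chron.gapto(2247-10-11) => -114
% chron.mhop(-27) => 2245-11-02
% chron.yearhop(-1) => 2244-11-02
% chron.yearhop(7) => 2251-11-02


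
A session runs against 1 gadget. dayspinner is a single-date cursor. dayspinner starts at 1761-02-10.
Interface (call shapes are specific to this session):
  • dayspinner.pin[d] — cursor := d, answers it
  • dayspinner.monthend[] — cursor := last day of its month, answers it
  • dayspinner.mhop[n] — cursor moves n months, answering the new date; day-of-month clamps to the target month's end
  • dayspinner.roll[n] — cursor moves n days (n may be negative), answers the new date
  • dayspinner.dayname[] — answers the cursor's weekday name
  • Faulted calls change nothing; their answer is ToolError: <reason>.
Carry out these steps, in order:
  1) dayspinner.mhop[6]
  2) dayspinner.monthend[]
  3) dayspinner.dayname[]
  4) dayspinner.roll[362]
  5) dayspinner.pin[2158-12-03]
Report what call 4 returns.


Answer: 1762-08-28

Derivation:
>>> mhop n: 6
:: 1761-08-10
>>> monthend
:: 1761-08-31
>>> dayname
:: Monday
>>> roll n: 362
:: 1762-08-28
>>> pin d: 2158-12-03
:: 2158-12-03


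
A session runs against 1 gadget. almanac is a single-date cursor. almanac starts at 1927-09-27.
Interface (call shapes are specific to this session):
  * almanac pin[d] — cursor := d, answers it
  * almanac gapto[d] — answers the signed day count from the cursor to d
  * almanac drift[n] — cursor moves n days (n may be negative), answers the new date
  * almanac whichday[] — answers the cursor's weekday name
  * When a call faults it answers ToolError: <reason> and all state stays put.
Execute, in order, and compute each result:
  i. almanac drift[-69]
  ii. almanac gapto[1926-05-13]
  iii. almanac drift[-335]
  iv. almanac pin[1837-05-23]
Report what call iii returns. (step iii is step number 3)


$ almanac drift -69
  1927-07-20
$ almanac gapto 1926-05-13
  -433
$ almanac drift -335
  1926-08-19
$ almanac pin 1837-05-23
  1837-05-23

Answer: 1926-08-19


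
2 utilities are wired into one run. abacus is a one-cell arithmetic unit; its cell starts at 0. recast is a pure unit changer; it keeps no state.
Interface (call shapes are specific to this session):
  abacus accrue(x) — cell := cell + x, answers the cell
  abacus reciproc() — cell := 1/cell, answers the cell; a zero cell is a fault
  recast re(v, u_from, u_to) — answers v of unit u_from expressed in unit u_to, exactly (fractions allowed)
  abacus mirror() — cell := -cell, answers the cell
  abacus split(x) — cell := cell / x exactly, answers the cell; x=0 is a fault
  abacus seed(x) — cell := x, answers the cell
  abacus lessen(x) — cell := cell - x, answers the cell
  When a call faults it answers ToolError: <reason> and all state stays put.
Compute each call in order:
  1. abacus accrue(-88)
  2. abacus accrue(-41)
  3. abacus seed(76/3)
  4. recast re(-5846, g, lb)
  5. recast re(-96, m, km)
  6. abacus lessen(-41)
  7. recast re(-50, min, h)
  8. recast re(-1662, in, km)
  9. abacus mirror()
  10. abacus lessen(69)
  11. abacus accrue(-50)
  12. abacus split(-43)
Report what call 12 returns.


I try abacus accrue(x: -88), — result: -88.
Next I call abacus accrue(x: -41), giving -129.
Calling abacus seed(x: 76/3), giving 76/3.
I try recast re(v: -5846, u_from: g, u_to: lb), giving -584600000/45359237.
Now I run recast re(v: -96, u_from: m, u_to: km), giving -12/125.
I try abacus lessen(x: -41), yielding 199/3.
I invoke recast re(v: -50, u_from: min, u_to: h), yielding -5/6.
Invoking recast re(v: -1662, u_from: in, u_to: km), and see -105537/2500000.
I use abacus mirror, which returns -199/3.
Invoking abacus lessen(x: 69), giving -406/3.
I invoke abacus accrue(x: -50): -556/3.
Calling abacus split(x: -43), which returns 556/129.

Answer: 556/129


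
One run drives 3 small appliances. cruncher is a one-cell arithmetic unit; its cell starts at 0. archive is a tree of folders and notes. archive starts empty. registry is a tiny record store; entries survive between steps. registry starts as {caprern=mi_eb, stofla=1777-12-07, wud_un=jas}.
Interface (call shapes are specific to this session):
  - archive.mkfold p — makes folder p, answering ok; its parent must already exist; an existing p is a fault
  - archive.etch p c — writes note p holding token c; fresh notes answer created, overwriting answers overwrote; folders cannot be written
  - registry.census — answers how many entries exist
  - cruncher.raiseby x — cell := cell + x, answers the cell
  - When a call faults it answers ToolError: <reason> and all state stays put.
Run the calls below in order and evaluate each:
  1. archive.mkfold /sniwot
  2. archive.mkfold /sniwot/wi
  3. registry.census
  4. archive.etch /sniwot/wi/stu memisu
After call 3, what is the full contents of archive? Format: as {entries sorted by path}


~$ mkfold p=/sniwot
  ok
~$ mkfold p=/sniwot/wi
  ok
~$ census
  3
~$ etch p=/sniwot/wi/stu c=memisu
  created

Answer: {sniwot/, sniwot/wi/}


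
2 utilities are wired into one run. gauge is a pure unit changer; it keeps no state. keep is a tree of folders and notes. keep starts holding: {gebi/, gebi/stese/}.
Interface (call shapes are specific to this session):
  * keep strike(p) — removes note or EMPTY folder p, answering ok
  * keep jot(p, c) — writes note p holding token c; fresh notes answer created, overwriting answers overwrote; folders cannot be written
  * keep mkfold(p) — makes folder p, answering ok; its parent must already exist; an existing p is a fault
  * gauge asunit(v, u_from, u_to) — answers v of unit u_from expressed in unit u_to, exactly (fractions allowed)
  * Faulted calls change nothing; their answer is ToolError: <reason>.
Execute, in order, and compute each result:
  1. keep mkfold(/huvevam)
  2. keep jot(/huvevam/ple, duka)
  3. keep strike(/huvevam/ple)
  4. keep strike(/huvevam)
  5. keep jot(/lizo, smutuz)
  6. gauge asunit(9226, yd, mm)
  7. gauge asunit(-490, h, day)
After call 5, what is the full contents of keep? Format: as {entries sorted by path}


→ keep mkfold(p→/huvevam)
← ok
→ keep jot(p→/huvevam/ple, c→duka)
← created
→ keep strike(p→/huvevam/ple)
← ok
→ keep strike(p→/huvevam)
← ok
→ keep jot(p→/lizo, c→smutuz)
← created
→ gauge asunit(v→9226, u_from→yd, u_to→mm)
← 42181272/5
→ gauge asunit(v→-490, u_from→h, u_to→day)
← -245/12

Answer: {gebi/, gebi/stese/, lizo=smutuz}


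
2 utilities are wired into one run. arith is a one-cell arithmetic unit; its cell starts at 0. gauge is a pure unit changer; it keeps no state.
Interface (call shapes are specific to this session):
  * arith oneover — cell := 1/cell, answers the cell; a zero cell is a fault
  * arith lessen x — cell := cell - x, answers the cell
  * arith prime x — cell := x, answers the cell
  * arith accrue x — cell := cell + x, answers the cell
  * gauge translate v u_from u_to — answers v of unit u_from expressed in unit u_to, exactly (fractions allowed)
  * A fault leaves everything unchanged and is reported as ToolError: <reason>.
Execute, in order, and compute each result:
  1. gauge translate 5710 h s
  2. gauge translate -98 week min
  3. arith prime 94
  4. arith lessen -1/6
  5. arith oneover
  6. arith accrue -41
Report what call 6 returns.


Answer: -23159/565

Derivation:
# gauge translate(v=5710, u_from=h, u_to=s) == 20556000
# gauge translate(v=-98, u_from=week, u_to=min) == -987840
# arith prime(x=94) == 94
# arith lessen(x=-1/6) == 565/6
# arith oneover() == 6/565
# arith accrue(x=-41) == -23159/565


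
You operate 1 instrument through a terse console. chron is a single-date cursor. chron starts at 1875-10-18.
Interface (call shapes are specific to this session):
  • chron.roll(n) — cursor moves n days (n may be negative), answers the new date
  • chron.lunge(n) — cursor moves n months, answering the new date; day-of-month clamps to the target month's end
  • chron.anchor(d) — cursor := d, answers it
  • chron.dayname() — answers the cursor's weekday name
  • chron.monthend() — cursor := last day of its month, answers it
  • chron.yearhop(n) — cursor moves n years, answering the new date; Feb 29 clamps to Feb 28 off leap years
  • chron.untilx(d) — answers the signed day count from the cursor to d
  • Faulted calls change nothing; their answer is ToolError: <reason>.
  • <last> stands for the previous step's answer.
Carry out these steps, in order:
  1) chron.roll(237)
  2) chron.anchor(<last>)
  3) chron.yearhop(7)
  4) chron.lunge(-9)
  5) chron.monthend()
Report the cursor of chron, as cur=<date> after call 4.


;; 1. chron.roll(n→237) == 1876-06-11
;; 2. chron.anchor(d→<last>) == 1876-06-11
;; 3. chron.yearhop(n→7) == 1883-06-11
;; 4. chron.lunge(n→-9) == 1882-09-11
;; 5. chron.monthend() == 1882-09-30

Answer: cur=1882-09-11


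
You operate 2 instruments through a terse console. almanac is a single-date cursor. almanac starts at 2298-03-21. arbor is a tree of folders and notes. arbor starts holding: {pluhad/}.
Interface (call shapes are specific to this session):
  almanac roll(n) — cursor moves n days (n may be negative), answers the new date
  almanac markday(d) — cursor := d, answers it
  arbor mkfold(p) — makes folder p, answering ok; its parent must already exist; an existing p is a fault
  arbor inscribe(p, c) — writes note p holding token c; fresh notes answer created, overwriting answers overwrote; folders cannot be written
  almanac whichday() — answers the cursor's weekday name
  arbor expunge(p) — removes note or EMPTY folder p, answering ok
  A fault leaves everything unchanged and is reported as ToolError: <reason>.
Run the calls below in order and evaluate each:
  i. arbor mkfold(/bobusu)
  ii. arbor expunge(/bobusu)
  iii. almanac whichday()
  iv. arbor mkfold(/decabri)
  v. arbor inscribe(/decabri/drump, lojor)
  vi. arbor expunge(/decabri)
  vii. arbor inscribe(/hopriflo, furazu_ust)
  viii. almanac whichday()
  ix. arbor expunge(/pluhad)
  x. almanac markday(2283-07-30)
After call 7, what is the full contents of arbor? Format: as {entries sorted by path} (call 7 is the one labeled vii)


Answer: {decabri/, decabri/drump=lojor, hopriflo=furazu_ust, pluhad/}

Derivation:
-- 1. arbor mkfold(p=/bobusu) -> ok
-- 2. arbor expunge(p=/bobusu) -> ok
-- 3. almanac whichday() -> Monday
-- 4. arbor mkfold(p=/decabri) -> ok
-- 5. arbor inscribe(p=/decabri/drump, c=lojor) -> created
-- 6. arbor expunge(p=/decabri) -> ToolError: not empty
-- 7. arbor inscribe(p=/hopriflo, c=furazu_ust) -> created
-- 8. almanac whichday() -> Monday
-- 9. arbor expunge(p=/pluhad) -> ok
-- 10. almanac markday(d=2283-07-30) -> 2283-07-30


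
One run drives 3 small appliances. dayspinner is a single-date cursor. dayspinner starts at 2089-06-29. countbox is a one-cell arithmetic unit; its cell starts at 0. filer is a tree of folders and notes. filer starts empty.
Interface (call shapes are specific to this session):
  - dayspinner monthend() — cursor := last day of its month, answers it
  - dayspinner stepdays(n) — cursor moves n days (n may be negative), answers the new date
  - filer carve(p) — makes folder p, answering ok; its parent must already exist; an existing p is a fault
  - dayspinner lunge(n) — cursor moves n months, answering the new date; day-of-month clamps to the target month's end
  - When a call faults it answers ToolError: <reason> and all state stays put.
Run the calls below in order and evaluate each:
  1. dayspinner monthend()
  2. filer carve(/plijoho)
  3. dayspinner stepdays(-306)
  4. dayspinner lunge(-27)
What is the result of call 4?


Do: dayspinner monthend[]
See: 2089-06-30
Do: filer carve[p=/plijoho]
See: ok
Do: dayspinner stepdays[n=-306]
See: 2088-08-28
Do: dayspinner lunge[n=-27]
See: 2086-05-28

Answer: 2086-05-28


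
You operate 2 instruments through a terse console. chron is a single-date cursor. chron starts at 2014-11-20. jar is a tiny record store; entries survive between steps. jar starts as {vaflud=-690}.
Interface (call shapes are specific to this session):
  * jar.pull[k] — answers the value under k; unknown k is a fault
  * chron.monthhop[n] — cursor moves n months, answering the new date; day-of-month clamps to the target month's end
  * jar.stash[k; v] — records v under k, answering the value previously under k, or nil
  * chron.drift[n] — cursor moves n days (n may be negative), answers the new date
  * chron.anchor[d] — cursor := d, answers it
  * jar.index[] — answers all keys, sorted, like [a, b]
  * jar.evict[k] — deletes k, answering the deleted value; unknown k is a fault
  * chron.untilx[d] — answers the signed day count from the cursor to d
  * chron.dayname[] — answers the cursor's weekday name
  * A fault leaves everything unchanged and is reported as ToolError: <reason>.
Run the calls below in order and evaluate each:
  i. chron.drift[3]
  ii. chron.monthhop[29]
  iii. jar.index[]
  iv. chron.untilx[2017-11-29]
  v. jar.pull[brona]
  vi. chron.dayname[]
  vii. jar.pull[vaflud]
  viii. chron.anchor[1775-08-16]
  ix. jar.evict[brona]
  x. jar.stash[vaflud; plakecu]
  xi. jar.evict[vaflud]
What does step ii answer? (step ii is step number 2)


# 1. chron.drift(n→3) == 2014-11-23
# 2. chron.monthhop(n→29) == 2017-04-23
# 3. jar.index() == [vaflud]
# 4. chron.untilx(d→2017-11-29) == 220
# 5. jar.pull(k→brona) == ToolError: no such key brona
# 6. chron.dayname() == Sunday
# 7. jar.pull(k→vaflud) == -690
# 8. chron.anchor(d→1775-08-16) == 1775-08-16
# 9. jar.evict(k→brona) == ToolError: no such key brona
# 10. jar.stash(k→vaflud, v→plakecu) == -690
# 11. jar.evict(k→vaflud) == plakecu

Answer: 2017-04-23


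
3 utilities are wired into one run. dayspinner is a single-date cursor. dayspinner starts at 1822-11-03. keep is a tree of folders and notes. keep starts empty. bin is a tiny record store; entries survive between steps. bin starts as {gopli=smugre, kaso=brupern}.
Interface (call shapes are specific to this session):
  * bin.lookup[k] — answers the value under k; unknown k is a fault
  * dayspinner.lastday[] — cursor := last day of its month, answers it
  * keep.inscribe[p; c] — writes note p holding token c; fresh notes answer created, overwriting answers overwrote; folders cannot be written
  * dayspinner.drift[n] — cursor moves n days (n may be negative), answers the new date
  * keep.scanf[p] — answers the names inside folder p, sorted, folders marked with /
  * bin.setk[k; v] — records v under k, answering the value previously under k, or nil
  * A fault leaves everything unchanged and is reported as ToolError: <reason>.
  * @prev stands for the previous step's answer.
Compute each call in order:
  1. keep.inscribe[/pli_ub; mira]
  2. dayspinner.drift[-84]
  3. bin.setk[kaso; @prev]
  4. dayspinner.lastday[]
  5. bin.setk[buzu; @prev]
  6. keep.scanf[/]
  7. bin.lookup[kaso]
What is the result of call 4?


[in] inscribe /pli_ub mira
  created
[in] drift -84
  1822-08-11
[in] setk kaso @prev
  brupern
[in] lastday
  1822-08-31
[in] setk buzu @prev
  nil
[in] scanf /
  [pli_ub]
[in] lookup kaso
  1822-08-11

Answer: 1822-08-31


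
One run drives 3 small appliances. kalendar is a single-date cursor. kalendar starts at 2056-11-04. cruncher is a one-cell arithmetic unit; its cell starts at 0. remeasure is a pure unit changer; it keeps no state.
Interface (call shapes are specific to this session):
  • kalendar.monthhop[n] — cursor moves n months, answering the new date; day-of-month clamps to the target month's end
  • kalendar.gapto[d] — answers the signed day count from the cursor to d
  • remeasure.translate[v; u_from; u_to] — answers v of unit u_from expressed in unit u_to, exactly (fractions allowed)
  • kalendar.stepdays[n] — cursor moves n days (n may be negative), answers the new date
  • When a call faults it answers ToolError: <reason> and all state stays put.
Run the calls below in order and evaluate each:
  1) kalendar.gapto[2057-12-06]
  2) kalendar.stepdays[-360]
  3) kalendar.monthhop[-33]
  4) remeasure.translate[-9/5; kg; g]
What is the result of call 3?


;; kalendar.gapto(d=2057-12-06) => 397
;; kalendar.stepdays(n=-360) => 2055-11-10
;; kalendar.monthhop(n=-33) => 2053-02-10
;; remeasure.translate(v=-9/5, u_from=kg, u_to=g) => -1800

Answer: 2053-02-10


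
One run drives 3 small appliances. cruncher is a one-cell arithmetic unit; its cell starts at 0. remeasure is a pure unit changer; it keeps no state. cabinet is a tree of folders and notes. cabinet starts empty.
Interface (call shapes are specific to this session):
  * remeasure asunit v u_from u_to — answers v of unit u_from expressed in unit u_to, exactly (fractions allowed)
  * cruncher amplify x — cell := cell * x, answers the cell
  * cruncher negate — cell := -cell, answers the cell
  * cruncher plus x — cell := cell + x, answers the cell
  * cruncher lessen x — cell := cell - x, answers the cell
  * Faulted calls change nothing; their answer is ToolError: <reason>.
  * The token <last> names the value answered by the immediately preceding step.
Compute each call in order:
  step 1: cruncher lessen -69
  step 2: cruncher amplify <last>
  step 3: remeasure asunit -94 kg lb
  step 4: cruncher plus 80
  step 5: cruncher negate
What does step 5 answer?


Act: cruncher lessen[x=-69]
Obs: 69
Act: cruncher amplify[x=<last>]
Obs: 4761
Act: remeasure asunit[v=-94; u_from=kg; u_to=lb]
Obs: -9400000000/45359237
Act: cruncher plus[x=80]
Obs: 4841
Act: cruncher negate[]
Obs: -4841

Answer: -4841


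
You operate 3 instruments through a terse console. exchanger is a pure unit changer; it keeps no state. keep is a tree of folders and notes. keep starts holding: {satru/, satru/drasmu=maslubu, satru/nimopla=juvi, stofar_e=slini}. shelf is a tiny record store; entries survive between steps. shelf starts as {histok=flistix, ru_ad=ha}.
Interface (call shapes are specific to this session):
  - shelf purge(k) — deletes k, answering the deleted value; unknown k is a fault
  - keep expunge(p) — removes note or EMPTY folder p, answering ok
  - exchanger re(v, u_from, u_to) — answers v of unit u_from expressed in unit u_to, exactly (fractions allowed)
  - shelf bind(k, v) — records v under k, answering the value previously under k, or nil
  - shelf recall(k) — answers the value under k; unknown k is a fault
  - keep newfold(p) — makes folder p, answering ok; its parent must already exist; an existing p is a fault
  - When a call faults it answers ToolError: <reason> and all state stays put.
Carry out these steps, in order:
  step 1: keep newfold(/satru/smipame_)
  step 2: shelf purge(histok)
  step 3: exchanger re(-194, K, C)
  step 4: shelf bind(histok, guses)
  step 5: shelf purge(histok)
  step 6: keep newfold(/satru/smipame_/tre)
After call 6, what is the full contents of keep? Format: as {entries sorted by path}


CALL keep newfold[p: /satru/smipame_]
RET  ok
CALL shelf purge[k: histok]
RET  flistix
CALL exchanger re[v: -194; u_from: K; u_to: C]
RET  -9343/20
CALL shelf bind[k: histok; v: guses]
RET  nil
CALL shelf purge[k: histok]
RET  guses
CALL keep newfold[p: /satru/smipame_/tre]
RET  ok

Answer: {satru/, satru/drasmu=maslubu, satru/nimopla=juvi, satru/smipame_/, satru/smipame_/tre/, stofar_e=slini}


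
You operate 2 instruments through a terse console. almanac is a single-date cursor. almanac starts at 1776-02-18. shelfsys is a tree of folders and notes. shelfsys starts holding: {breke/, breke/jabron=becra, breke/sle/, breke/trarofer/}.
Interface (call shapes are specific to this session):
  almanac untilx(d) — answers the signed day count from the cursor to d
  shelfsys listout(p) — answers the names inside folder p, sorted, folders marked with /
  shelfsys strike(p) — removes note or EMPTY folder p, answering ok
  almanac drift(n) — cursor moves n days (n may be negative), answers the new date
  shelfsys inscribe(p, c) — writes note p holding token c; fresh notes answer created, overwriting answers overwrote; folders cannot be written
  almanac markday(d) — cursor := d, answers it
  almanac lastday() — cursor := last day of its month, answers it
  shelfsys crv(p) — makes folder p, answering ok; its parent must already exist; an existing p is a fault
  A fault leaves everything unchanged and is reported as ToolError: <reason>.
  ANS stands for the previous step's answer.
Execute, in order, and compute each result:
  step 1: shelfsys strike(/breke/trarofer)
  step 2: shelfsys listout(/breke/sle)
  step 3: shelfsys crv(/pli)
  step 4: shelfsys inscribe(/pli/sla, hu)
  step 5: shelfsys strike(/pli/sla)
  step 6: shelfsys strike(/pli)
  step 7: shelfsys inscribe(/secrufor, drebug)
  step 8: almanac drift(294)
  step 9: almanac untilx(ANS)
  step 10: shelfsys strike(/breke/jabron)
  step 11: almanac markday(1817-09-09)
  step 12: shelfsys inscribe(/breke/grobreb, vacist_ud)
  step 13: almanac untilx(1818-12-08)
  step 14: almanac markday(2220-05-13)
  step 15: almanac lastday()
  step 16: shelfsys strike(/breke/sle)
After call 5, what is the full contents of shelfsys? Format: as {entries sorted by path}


Answer: {breke/, breke/jabron=becra, breke/sle/, pli/}

Derivation:
! shelfsys strike(p=/breke/trarofer) ~> ok
! shelfsys listout(p=/breke/sle) ~> []
! shelfsys crv(p=/pli) ~> ok
! shelfsys inscribe(p=/pli/sla, c=hu) ~> created
! shelfsys strike(p=/pli/sla) ~> ok
! shelfsys strike(p=/pli) ~> ok
! shelfsys inscribe(p=/secrufor, c=drebug) ~> created
! almanac drift(n=294) ~> 1776-12-08
! almanac untilx(d=ANS) ~> 0
! shelfsys strike(p=/breke/jabron) ~> ok
! almanac markday(d=1817-09-09) ~> 1817-09-09
! shelfsys inscribe(p=/breke/grobreb, c=vacist_ud) ~> created
! almanac untilx(d=1818-12-08) ~> 455
! almanac markday(d=2220-05-13) ~> 2220-05-13
! almanac lastday() ~> 2220-05-31
! shelfsys strike(p=/breke/sle) ~> ok


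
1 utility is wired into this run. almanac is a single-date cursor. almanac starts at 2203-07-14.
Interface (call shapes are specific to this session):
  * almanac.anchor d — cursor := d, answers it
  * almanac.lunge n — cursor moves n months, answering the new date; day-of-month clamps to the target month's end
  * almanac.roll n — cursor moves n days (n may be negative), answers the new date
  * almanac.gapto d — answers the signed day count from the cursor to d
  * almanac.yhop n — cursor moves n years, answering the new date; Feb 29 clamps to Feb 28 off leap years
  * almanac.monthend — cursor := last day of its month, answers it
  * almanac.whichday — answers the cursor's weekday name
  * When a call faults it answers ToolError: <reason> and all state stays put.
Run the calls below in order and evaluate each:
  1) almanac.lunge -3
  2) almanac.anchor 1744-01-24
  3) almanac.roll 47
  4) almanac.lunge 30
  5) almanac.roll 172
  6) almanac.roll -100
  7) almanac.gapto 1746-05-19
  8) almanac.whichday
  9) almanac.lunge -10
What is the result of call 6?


Answer: 1746-11-22

Derivation:
>>> almanac.lunge n: -3
  2203-04-14
>>> almanac.anchor d: 1744-01-24
  1744-01-24
>>> almanac.roll n: 47
  1744-03-11
>>> almanac.lunge n: 30
  1746-09-11
>>> almanac.roll n: 172
  1747-03-02
>>> almanac.roll n: -100
  1746-11-22
>>> almanac.gapto d: 1746-05-19
  -187
>>> almanac.whichday
  Tuesday
>>> almanac.lunge n: -10
  1746-01-22


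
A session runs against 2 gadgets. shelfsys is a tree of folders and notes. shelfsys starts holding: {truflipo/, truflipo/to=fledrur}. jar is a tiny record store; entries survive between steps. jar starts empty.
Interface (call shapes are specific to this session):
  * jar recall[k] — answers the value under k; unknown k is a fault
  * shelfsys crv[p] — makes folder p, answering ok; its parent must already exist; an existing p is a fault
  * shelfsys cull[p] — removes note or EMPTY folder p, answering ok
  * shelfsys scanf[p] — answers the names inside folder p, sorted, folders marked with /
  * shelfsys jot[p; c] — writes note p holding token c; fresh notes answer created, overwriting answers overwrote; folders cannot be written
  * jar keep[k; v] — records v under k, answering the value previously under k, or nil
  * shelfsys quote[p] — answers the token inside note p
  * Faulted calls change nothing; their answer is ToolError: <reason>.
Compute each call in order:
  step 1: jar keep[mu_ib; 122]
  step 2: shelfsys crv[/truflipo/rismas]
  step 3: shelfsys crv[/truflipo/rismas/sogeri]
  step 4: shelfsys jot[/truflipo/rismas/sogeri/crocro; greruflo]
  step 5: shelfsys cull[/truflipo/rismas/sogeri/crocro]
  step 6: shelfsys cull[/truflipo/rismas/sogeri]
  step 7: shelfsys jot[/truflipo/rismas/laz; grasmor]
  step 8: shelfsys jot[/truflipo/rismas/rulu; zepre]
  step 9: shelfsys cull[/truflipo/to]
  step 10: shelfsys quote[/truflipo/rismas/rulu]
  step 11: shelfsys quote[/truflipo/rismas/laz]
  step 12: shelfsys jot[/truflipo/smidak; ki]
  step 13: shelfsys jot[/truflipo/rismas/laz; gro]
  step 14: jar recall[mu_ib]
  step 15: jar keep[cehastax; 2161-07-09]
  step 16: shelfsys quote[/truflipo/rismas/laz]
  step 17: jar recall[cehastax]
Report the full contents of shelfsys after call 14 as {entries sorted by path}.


Answer: {truflipo/, truflipo/rismas/, truflipo/rismas/laz=gro, truflipo/rismas/rulu=zepre, truflipo/smidak=ki}

Derivation:
// jar keep(k: mu_ib, v: 122) ~> nil
// shelfsys crv(p: /truflipo/rismas) ~> ok
// shelfsys crv(p: /truflipo/rismas/sogeri) ~> ok
// shelfsys jot(p: /truflipo/rismas/sogeri/crocro, c: greruflo) ~> created
// shelfsys cull(p: /truflipo/rismas/sogeri/crocro) ~> ok
// shelfsys cull(p: /truflipo/rismas/sogeri) ~> ok
// shelfsys jot(p: /truflipo/rismas/laz, c: grasmor) ~> created
// shelfsys jot(p: /truflipo/rismas/rulu, c: zepre) ~> created
// shelfsys cull(p: /truflipo/to) ~> ok
// shelfsys quote(p: /truflipo/rismas/rulu) ~> zepre
// shelfsys quote(p: /truflipo/rismas/laz) ~> grasmor
// shelfsys jot(p: /truflipo/smidak, c: ki) ~> created
// shelfsys jot(p: /truflipo/rismas/laz, c: gro) ~> overwrote
// jar recall(k: mu_ib) ~> 122
// jar keep(k: cehastax, v: 2161-07-09) ~> nil
// shelfsys quote(p: /truflipo/rismas/laz) ~> gro
// jar recall(k: cehastax) ~> 2161-07-09


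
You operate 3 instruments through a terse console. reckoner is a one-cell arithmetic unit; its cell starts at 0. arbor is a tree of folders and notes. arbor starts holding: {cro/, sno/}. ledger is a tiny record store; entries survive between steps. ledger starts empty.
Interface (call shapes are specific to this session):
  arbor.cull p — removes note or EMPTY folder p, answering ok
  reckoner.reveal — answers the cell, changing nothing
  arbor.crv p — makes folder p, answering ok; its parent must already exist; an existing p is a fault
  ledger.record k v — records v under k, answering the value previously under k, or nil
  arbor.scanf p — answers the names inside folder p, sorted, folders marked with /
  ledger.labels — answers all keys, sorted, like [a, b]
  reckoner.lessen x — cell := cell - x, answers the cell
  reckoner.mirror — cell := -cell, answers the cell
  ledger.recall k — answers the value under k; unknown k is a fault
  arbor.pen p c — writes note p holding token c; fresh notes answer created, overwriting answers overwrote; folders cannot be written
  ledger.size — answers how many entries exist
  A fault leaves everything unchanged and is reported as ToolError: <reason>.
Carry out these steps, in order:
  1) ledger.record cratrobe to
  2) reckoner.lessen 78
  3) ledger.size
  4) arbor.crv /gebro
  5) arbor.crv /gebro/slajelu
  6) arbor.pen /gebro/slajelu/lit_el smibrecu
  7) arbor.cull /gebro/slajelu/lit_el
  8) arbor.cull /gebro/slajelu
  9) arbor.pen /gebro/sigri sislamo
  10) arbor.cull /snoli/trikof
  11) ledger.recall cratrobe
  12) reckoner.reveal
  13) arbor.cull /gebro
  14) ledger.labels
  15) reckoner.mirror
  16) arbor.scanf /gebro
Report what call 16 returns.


>>> record k→cratrobe v→to
  nil
>>> lessen x→78
  -78
>>> size
  1
>>> crv p→/gebro
  ok
>>> crv p→/gebro/slajelu
  ok
>>> pen p→/gebro/slajelu/lit_el c→smibrecu
  created
>>> cull p→/gebro/slajelu/lit_el
  ok
>>> cull p→/gebro/slajelu
  ok
>>> pen p→/gebro/sigri c→sislamo
  created
>>> cull p→/snoli/trikof
  ToolError: not found
>>> recall k→cratrobe
  to
>>> reveal
  -78
>>> cull p→/gebro
  ToolError: not empty
>>> labels
  [cratrobe]
>>> mirror
  78
>>> scanf p→/gebro
  [sigri]

Answer: [sigri]


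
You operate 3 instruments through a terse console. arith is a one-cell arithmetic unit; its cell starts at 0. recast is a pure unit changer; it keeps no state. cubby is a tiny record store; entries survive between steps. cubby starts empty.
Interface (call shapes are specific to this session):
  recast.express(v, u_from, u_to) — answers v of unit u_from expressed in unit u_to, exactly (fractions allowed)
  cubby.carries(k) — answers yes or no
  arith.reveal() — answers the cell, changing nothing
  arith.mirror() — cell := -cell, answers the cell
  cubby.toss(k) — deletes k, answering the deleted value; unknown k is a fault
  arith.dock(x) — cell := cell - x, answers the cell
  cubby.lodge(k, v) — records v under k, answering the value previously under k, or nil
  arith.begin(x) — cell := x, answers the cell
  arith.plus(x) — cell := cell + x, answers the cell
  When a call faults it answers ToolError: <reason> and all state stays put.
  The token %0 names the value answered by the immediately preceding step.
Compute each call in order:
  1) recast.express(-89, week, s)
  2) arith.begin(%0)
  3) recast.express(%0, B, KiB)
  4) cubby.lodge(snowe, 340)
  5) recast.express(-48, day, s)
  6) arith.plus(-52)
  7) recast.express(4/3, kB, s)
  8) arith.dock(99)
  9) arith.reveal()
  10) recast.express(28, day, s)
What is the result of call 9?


# express(v='-89', u_from='week', u_to='s') == -53827200
# begin(x='%0') == -53827200
# express(v='%0', u_from='B', u_to='KiB') == -420525/8
# lodge(k='snowe', v='340') == nil
# express(v='-48', u_from='day', u_to='s') == -4147200
# plus(x='-52') == -53827252
# express(v='4/3', u_from='kB', u_to='s') == ToolError: incompatible units
# dock(x='99') == -53827351
# reveal() == -53827351
# express(v='28', u_from='day', u_to='s') == 2419200

Answer: -53827351
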